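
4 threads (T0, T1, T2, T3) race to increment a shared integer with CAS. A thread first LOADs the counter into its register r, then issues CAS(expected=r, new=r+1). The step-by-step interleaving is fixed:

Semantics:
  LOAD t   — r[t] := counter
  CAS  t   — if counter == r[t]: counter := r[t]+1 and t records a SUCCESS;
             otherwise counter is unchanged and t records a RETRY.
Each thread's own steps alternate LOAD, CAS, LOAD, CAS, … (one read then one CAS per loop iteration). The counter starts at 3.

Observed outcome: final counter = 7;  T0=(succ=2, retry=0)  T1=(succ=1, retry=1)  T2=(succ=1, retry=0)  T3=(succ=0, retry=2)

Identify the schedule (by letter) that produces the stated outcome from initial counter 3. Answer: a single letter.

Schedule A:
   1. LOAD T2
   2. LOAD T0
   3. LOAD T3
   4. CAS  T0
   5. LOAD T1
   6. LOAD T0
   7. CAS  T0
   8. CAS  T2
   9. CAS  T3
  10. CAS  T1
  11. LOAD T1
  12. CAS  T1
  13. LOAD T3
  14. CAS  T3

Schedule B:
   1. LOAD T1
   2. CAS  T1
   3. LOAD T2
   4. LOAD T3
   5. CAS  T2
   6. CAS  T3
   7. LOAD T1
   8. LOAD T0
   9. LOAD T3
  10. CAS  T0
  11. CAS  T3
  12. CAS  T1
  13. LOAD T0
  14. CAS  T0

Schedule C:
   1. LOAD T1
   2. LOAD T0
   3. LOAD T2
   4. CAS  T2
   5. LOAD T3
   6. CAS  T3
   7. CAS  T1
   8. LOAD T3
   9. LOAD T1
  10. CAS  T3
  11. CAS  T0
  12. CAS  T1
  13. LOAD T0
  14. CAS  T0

B

Tracing schedule B:
T1 LOAD — after: cnt=3, r=3 — load
T1 CAS — after: cnt=4, r=3 — ok
T2 LOAD — after: cnt=4, r=4 — load
T3 LOAD — after: cnt=4, r=4 — load
T2 CAS — after: cnt=5, r=4 — ok
T3 CAS — after: cnt=5, r=4 — retry
T1 LOAD — after: cnt=5, r=5 — load
T0 LOAD — after: cnt=5, r=5 — load
T3 LOAD — after: cnt=5, r=5 — load
T0 CAS — after: cnt=6, r=5 — ok
T3 CAS — after: cnt=6, r=5 — retry
T1 CAS — after: cnt=6, r=5 — retry
T0 LOAD — after: cnt=6, r=6 — load
T0 CAS — after: cnt=7, r=6 — ok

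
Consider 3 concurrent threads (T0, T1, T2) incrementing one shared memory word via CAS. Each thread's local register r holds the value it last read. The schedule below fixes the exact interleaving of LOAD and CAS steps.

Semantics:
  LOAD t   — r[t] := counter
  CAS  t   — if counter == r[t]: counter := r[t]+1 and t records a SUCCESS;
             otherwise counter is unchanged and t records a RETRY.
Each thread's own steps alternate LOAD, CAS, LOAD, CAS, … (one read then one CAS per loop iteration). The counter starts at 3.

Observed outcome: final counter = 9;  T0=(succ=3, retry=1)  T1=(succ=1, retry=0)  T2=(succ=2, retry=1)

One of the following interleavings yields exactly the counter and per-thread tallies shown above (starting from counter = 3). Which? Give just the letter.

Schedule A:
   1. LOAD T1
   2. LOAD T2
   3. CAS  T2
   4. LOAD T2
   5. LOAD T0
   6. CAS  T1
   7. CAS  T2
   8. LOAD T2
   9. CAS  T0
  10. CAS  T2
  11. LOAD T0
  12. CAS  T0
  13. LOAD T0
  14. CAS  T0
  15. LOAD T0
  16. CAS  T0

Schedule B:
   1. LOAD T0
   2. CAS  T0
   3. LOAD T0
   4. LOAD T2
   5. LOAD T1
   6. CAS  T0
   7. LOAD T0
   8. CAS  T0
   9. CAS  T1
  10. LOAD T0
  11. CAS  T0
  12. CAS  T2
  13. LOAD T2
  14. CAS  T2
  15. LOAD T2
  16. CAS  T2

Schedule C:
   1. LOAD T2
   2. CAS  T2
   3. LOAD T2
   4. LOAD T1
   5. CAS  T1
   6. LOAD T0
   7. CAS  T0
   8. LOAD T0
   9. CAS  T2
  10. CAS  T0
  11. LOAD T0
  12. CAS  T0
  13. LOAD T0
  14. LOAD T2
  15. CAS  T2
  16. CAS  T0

C

Simulating candidate C:
[1] T2.load  rd  (counter 3, T2.r 3)
[2] T2.cas  hit  (counter 4, T2.r 3)
[3] T2.load  rd  (counter 4, T2.r 4)
[4] T1.load  rd  (counter 4, T1.r 4)
[5] T1.cas  hit  (counter 5, T1.r 4)
[6] T0.load  rd  (counter 5, T0.r 5)
[7] T0.cas  hit  (counter 6, T0.r 5)
[8] T0.load  rd  (counter 6, T0.r 6)
[9] T2.cas  miss  (counter 6, T2.r 4)
[10] T0.cas  hit  (counter 7, T0.r 6)
[11] T0.load  rd  (counter 7, T0.r 7)
[12] T0.cas  hit  (counter 8, T0.r 7)
[13] T0.load  rd  (counter 8, T0.r 8)
[14] T2.load  rd  (counter 8, T2.r 8)
[15] T2.cas  hit  (counter 9, T2.r 8)
[16] T0.cas  miss  (counter 9, T0.r 8)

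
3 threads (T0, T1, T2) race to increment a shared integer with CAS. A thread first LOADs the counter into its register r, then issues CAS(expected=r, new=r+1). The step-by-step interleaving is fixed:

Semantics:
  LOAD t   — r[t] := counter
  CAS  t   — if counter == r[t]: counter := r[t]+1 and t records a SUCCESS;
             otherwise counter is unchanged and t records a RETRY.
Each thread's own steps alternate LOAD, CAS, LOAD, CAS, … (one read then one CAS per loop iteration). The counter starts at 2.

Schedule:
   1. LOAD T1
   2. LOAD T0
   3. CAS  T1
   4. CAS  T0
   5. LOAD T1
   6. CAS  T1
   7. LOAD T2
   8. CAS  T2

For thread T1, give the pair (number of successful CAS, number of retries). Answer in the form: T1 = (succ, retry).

step 1: T1 LOAD ⇒ load; ctr=2 reg=2
step 2: T0 LOAD ⇒ load; ctr=2 reg=2
step 3: T1 CAS ⇒ ok; ctr=3 reg=2
step 4: T0 CAS ⇒ retry; ctr=3 reg=2
step 5: T1 LOAD ⇒ load; ctr=3 reg=3
step 6: T1 CAS ⇒ ok; ctr=4 reg=3
step 7: T2 LOAD ⇒ load; ctr=4 reg=4
step 8: T2 CAS ⇒ ok; ctr=5 reg=4

T1 = (2, 0)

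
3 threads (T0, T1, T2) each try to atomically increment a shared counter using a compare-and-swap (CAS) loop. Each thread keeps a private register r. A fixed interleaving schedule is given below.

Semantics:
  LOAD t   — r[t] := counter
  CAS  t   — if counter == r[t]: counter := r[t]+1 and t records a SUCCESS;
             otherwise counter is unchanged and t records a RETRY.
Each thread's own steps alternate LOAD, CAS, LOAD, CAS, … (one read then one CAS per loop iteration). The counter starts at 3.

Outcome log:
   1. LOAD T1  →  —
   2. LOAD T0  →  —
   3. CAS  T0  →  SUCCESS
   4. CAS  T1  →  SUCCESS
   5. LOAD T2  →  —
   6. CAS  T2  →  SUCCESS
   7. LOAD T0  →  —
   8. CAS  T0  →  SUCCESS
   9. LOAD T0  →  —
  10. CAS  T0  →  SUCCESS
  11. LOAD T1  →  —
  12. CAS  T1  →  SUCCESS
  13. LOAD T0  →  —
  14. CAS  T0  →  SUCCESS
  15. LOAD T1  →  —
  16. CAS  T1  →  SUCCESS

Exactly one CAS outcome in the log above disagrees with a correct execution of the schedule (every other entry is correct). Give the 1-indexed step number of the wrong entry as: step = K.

Re-executing:
#1 T1 reads 3
#2 T0 reads 3
#3 T0 CAS(3→4) writes; counter now 4
#4 T1 CAS(3→4) fails; counter now 4
#5 T2 reads 4
#6 T2 CAS(4→5) writes; counter now 5
#7 T0 reads 5
#8 T0 CAS(5→6) writes; counter now 6
#9 T0 reads 6
#10 T0 CAS(6→7) writes; counter now 7
#11 T1 reads 7
#12 T1 CAS(7→8) writes; counter now 8
#13 T0 reads 8
#14 T0 CAS(8→9) writes; counter now 9
#15 T1 reads 9
#16 T1 CAS(9→10) writes; counter now 10
Log disagrees first at step 4.

step = 4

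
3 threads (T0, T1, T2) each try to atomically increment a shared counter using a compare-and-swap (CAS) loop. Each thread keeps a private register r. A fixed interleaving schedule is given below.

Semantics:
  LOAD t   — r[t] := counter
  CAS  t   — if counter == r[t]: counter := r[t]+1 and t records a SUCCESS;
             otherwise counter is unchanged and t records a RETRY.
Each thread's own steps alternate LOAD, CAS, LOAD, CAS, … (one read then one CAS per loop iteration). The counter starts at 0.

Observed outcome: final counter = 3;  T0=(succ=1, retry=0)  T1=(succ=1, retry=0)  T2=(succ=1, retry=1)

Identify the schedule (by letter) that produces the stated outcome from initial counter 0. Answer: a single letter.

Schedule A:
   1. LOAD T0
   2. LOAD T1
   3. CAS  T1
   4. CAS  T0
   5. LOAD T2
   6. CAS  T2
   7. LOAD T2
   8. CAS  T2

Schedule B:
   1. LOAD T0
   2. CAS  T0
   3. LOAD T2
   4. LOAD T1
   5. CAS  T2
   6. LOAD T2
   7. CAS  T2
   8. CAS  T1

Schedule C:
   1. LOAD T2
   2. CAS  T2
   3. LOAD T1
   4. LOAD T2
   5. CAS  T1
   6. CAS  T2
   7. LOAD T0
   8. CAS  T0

Run C:
   1) LOAD T2:  M=0  r_T2=0
   2) CAS  T2:  M=1  r_T2=0 ✓
   3) LOAD T1:  M=1  r_T1=1
   4) LOAD T2:  M=1  r_T2=1
   5) CAS  T1:  M=2  r_T1=1 ✓
   6) CAS  T2:  M=2  r_T2=1 ✗
   7) LOAD T0:  M=2  r_T0=2
   8) CAS  T0:  M=3  r_T0=2 ✓

C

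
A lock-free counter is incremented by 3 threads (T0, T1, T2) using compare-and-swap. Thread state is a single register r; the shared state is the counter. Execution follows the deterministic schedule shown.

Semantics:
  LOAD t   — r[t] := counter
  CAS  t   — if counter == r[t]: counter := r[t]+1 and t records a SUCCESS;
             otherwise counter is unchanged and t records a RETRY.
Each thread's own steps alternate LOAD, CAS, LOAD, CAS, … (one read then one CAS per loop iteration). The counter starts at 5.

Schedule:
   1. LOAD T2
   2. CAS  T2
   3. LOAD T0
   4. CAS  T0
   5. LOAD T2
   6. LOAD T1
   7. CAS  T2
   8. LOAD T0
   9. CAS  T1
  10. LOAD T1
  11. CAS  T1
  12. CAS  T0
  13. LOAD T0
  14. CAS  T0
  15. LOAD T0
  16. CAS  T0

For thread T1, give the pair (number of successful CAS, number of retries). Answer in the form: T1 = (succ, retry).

#1 T2 reads 5
#2 T2 CAS(5→6) writes; counter now 6
#3 T0 reads 6
#4 T0 CAS(6→7) writes; counter now 7
#5 T2 reads 7
#6 T1 reads 7
#7 T2 CAS(7→8) writes; counter now 8
#8 T0 reads 8
#9 T1 CAS(7→8) fails; counter now 8
#10 T1 reads 8
#11 T1 CAS(8→9) writes; counter now 9
#12 T0 CAS(8→9) fails; counter now 9
#13 T0 reads 9
#14 T0 CAS(9→10) writes; counter now 10
#15 T0 reads 10
#16 T0 CAS(10→11) writes; counter now 11

T1 = (1, 1)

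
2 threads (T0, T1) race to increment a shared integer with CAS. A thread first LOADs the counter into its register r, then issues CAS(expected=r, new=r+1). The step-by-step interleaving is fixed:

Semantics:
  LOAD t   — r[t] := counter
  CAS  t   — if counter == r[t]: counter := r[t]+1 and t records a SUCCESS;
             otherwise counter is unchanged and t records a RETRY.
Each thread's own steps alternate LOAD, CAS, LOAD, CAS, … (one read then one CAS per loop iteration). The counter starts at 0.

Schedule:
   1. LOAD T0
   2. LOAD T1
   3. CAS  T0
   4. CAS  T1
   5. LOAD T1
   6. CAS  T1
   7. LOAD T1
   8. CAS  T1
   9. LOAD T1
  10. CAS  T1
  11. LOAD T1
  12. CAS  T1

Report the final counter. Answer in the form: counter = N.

counter = 5

1. LOAD T0 → mem=0 r[T0]=0 [LOAD]
2. LOAD T1 → mem=0 r[T1]=0 [LOAD]
3. CAS T0 → mem=1 r[T0]=0 [OK]
4. CAS T1 → mem=1 r[T1]=0 [RETRY]
5. LOAD T1 → mem=1 r[T1]=1 [LOAD]
6. CAS T1 → mem=2 r[T1]=1 [OK]
7. LOAD T1 → mem=2 r[T1]=2 [LOAD]
8. CAS T1 → mem=3 r[T1]=2 [OK]
9. LOAD T1 → mem=3 r[T1]=3 [LOAD]
10. CAS T1 → mem=4 r[T1]=3 [OK]
11. LOAD T1 → mem=4 r[T1]=4 [LOAD]
12. CAS T1 → mem=5 r[T1]=4 [OK]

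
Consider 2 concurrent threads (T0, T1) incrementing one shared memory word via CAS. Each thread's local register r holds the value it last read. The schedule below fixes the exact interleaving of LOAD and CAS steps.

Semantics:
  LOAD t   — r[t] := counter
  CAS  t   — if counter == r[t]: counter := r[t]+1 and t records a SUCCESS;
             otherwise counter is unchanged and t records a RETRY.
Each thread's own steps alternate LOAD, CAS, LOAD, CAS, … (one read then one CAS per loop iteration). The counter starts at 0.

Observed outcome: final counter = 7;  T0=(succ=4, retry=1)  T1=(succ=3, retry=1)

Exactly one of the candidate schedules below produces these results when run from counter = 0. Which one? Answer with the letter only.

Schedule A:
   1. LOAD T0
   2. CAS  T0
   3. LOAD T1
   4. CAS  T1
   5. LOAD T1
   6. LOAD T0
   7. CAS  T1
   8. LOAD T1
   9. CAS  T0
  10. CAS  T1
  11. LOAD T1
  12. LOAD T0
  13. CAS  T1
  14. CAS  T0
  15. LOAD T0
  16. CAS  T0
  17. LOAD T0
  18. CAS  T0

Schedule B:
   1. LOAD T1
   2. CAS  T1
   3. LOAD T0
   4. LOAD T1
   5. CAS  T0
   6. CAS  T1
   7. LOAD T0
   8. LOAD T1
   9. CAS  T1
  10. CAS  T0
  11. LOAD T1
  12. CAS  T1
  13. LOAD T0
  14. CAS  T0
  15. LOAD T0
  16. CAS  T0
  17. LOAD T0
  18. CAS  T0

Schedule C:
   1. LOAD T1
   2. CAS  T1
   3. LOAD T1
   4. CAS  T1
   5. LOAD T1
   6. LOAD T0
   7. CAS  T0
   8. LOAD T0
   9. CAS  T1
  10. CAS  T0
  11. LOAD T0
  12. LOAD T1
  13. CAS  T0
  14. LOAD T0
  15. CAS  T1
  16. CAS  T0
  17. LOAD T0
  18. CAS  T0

B

Run B:
T1 LOAD — after: cnt=0, r=0 — load
T1 CAS — after: cnt=1, r=0 — ok
T0 LOAD — after: cnt=1, r=1 — load
T1 LOAD — after: cnt=1, r=1 — load
T0 CAS — after: cnt=2, r=1 — ok
T1 CAS — after: cnt=2, r=1 — retry
T0 LOAD — after: cnt=2, r=2 — load
T1 LOAD — after: cnt=2, r=2 — load
T1 CAS — after: cnt=3, r=2 — ok
T0 CAS — after: cnt=3, r=2 — retry
T1 LOAD — after: cnt=3, r=3 — load
T1 CAS — after: cnt=4, r=3 — ok
T0 LOAD — after: cnt=4, r=4 — load
T0 CAS — after: cnt=5, r=4 — ok
T0 LOAD — after: cnt=5, r=5 — load
T0 CAS — after: cnt=6, r=5 — ok
T0 LOAD — after: cnt=6, r=6 — load
T0 CAS — after: cnt=7, r=6 — ok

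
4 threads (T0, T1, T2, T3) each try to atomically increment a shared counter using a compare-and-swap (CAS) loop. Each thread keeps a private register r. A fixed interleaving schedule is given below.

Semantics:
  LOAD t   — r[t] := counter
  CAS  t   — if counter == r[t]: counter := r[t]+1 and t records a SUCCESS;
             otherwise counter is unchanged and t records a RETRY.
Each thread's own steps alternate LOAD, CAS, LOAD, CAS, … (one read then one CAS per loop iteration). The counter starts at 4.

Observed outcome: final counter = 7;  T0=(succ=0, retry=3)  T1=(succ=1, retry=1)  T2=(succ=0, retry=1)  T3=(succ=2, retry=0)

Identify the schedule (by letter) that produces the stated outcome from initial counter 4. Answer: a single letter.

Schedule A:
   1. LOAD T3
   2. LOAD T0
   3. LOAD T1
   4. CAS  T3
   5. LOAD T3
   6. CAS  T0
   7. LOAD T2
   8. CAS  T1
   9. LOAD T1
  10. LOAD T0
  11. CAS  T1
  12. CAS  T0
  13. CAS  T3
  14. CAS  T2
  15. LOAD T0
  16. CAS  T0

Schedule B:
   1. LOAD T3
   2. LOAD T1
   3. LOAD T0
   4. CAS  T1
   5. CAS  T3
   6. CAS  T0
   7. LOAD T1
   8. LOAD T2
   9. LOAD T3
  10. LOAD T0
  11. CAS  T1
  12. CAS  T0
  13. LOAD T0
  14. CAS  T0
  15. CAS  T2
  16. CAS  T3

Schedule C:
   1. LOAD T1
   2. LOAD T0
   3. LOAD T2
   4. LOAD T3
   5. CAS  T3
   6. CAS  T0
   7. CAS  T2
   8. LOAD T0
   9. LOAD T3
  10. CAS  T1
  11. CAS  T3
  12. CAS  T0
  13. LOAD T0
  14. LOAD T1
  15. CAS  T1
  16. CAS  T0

Simulating candidate C:
[1] T1.load  rd  (counter 4, T1.r 4)
[2] T0.load  rd  (counter 4, T0.r 4)
[3] T2.load  rd  (counter 4, T2.r 4)
[4] T3.load  rd  (counter 4, T3.r 4)
[5] T3.cas  hit  (counter 5, T3.r 4)
[6] T0.cas  miss  (counter 5, T0.r 4)
[7] T2.cas  miss  (counter 5, T2.r 4)
[8] T0.load  rd  (counter 5, T0.r 5)
[9] T3.load  rd  (counter 5, T3.r 5)
[10] T1.cas  miss  (counter 5, T1.r 4)
[11] T3.cas  hit  (counter 6, T3.r 5)
[12] T0.cas  miss  (counter 6, T0.r 5)
[13] T0.load  rd  (counter 6, T0.r 6)
[14] T1.load  rd  (counter 6, T1.r 6)
[15] T1.cas  hit  (counter 7, T1.r 6)
[16] T0.cas  miss  (counter 7, T0.r 6)

C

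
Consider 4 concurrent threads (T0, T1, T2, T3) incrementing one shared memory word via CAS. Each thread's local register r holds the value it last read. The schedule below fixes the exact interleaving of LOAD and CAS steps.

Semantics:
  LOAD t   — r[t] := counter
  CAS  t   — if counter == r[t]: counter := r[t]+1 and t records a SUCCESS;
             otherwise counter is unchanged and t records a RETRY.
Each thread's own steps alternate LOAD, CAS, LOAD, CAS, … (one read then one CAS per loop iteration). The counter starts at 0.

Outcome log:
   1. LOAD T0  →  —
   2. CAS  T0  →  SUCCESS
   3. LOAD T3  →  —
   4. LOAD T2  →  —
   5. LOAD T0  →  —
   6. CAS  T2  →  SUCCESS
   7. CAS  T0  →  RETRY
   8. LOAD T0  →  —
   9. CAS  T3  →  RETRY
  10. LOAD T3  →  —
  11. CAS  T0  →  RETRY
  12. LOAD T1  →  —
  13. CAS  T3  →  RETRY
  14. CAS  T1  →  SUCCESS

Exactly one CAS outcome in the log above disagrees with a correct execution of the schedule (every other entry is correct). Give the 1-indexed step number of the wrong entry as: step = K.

Correct run:
   1) LOAD T0:  M=0  r_T0=0
   2) CAS  T0:  M=1  r_T0=0 ✓
   3) LOAD T3:  M=1  r_T3=1
   4) LOAD T2:  M=1  r_T2=1
   5) LOAD T0:  M=1  r_T0=1
   6) CAS  T2:  M=2  r_T2=1 ✓
   7) CAS  T0:  M=2  r_T0=1 ✗
   8) LOAD T0:  M=2  r_T0=2
   9) CAS  T3:  M=2  r_T3=1 ✗
  10) LOAD T3:  M=2  r_T3=2
  11) CAS  T0:  M=3  r_T0=2 ✓
  12) LOAD T1:  M=3  r_T1=3
  13) CAS  T3:  M=3  r_T3=2 ✗
  14) CAS  T1:  M=4  r_T1=3 ✓
Log disagrees first at step 11.

step = 11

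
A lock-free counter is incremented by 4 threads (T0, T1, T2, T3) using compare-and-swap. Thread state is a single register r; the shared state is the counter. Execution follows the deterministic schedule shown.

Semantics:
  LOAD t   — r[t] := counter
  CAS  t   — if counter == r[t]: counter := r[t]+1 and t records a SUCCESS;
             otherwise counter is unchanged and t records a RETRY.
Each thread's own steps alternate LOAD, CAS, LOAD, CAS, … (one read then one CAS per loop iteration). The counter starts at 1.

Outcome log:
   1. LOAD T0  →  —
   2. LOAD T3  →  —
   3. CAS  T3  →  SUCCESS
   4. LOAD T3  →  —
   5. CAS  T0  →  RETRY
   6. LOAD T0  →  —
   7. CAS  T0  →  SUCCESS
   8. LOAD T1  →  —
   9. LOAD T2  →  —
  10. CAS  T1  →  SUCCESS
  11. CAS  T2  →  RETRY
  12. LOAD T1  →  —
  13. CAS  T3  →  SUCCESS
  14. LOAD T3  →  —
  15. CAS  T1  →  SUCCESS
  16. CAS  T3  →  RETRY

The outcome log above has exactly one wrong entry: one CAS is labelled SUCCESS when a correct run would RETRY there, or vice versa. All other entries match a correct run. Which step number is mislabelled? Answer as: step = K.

step = 13

Reference trace:
#1 T0 reads 1
#2 T3 reads 1
#3 T3 CAS(1→2) writes; counter now 2
#4 T3 reads 2
#5 T0 CAS(1→2) fails; counter now 2
#6 T0 reads 2
#7 T0 CAS(2→3) writes; counter now 3
#8 T1 reads 3
#9 T2 reads 3
#10 T1 CAS(3→4) writes; counter now 4
#11 T2 CAS(3→4) fails; counter now 4
#12 T1 reads 4
#13 T3 CAS(2→3) fails; counter now 4
#14 T3 reads 4
#15 T1 CAS(4→5) writes; counter now 5
#16 T3 CAS(4→5) fails; counter now 5
Log disagrees first at step 13.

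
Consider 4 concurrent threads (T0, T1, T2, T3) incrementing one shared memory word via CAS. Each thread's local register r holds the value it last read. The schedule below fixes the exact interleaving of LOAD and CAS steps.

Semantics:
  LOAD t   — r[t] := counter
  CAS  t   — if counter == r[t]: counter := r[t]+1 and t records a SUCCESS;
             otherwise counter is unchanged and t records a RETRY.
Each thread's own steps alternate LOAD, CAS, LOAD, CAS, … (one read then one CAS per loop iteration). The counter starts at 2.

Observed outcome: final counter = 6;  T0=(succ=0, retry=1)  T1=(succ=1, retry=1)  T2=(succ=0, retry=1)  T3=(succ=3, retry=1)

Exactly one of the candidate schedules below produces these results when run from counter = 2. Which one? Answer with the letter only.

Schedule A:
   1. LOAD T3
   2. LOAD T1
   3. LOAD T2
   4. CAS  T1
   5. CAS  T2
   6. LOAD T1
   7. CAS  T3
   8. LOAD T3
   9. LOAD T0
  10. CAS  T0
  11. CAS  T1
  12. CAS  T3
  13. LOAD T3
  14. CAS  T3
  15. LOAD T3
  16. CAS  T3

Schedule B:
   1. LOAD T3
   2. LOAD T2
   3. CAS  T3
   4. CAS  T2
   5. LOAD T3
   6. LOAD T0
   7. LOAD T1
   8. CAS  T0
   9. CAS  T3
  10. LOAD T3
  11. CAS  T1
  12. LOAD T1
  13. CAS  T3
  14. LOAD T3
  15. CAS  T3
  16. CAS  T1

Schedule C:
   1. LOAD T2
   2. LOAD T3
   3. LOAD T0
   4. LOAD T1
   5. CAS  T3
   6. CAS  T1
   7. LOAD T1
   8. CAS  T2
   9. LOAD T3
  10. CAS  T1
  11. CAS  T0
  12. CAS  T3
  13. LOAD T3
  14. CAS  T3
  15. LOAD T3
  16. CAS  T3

C

Run C:
#1 T2 reads 2
#2 T3 reads 2
#3 T0 reads 2
#4 T1 reads 2
#5 T3 CAS(2→3) writes; counter now 3
#6 T1 CAS(2→3) fails; counter now 3
#7 T1 reads 3
#8 T2 CAS(2→3) fails; counter now 3
#9 T3 reads 3
#10 T1 CAS(3→4) writes; counter now 4
#11 T0 CAS(2→3) fails; counter now 4
#12 T3 CAS(3→4) fails; counter now 4
#13 T3 reads 4
#14 T3 CAS(4→5) writes; counter now 5
#15 T3 reads 5
#16 T3 CAS(5→6) writes; counter now 6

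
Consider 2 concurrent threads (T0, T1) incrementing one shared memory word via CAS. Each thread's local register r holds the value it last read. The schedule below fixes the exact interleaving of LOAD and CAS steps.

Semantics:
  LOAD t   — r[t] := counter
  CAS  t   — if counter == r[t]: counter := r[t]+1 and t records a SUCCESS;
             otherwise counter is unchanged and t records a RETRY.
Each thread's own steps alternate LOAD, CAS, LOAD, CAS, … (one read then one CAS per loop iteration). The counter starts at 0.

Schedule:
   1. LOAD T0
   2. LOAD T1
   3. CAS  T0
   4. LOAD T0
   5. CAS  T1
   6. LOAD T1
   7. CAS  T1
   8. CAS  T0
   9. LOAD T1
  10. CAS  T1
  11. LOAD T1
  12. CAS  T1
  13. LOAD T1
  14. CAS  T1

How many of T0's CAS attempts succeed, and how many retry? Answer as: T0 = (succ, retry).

#1 T0 reads 0
#2 T1 reads 0
#3 T0 CAS(0→1) writes; counter now 1
#4 T0 reads 1
#5 T1 CAS(0→1) fails; counter now 1
#6 T1 reads 1
#7 T1 CAS(1→2) writes; counter now 2
#8 T0 CAS(1→2) fails; counter now 2
#9 T1 reads 2
#10 T1 CAS(2→3) writes; counter now 3
#11 T1 reads 3
#12 T1 CAS(3→4) writes; counter now 4
#13 T1 reads 4
#14 T1 CAS(4→5) writes; counter now 5

T0 = (1, 1)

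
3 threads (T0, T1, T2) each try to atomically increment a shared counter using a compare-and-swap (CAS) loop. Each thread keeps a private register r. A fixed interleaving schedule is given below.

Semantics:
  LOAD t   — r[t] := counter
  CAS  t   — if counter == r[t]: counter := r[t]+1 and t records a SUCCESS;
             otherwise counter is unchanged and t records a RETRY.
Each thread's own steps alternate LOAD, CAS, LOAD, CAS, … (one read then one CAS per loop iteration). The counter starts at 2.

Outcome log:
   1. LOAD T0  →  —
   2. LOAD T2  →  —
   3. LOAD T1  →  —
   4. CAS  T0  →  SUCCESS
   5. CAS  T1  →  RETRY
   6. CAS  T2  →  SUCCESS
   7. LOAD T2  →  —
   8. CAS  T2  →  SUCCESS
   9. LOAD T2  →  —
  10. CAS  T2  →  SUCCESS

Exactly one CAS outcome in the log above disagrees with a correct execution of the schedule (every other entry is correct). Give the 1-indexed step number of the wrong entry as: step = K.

Reference trace:
1. LOAD T0 → mem=2 r[T0]=2 [LOAD]
2. LOAD T2 → mem=2 r[T2]=2 [LOAD]
3. LOAD T1 → mem=2 r[T1]=2 [LOAD]
4. CAS T0 → mem=3 r[T0]=2 [OK]
5. CAS T1 → mem=3 r[T1]=2 [RETRY]
6. CAS T2 → mem=3 r[T2]=2 [RETRY]
7. LOAD T2 → mem=3 r[T2]=3 [LOAD]
8. CAS T2 → mem=4 r[T2]=3 [OK]
9. LOAD T2 → mem=4 r[T2]=4 [LOAD]
10. CAS T2 → mem=5 r[T2]=4 [OK]
Mismatch at 6.

step = 6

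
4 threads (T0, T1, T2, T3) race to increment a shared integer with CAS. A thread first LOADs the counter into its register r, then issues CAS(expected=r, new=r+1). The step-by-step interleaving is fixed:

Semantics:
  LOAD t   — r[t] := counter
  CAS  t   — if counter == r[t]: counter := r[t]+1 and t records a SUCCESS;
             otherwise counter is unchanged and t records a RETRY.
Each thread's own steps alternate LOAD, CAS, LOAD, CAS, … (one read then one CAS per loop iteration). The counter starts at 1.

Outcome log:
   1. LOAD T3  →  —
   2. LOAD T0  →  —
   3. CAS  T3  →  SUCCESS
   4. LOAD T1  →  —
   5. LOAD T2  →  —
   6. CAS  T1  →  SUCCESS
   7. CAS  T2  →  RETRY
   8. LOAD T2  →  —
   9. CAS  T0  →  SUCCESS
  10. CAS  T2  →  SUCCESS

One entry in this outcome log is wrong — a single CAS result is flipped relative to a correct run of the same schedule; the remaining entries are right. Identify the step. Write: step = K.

step = 9

Re-executing:
#1 T3 reads 1
#2 T0 reads 1
#3 T3 CAS(1→2) writes; counter now 2
#4 T1 reads 2
#5 T2 reads 2
#6 T1 CAS(2→3) writes; counter now 3
#7 T2 CAS(2→3) fails; counter now 3
#8 T2 reads 3
#9 T0 CAS(1→2) fails; counter now 3
#10 T2 CAS(3→4) writes; counter now 4
Flip is step 9.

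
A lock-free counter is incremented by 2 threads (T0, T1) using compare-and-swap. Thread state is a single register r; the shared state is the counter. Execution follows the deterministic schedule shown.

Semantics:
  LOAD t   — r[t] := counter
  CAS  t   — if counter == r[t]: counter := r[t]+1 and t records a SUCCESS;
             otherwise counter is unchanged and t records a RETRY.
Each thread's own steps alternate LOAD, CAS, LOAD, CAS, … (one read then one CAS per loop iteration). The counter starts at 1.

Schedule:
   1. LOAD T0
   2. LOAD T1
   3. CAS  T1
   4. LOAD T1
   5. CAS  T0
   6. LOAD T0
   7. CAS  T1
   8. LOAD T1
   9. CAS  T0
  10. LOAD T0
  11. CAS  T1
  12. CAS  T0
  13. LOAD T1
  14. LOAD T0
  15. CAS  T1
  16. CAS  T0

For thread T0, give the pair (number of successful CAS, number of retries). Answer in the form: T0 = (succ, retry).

T0 = (0, 4)

1. LOAD T0 → mem=1 r[T0]=1 [LOAD]
2. LOAD T1 → mem=1 r[T1]=1 [LOAD]
3. CAS T1 → mem=2 r[T1]=1 [OK]
4. LOAD T1 → mem=2 r[T1]=2 [LOAD]
5. CAS T0 → mem=2 r[T0]=1 [RETRY]
6. LOAD T0 → mem=2 r[T0]=2 [LOAD]
7. CAS T1 → mem=3 r[T1]=2 [OK]
8. LOAD T1 → mem=3 r[T1]=3 [LOAD]
9. CAS T0 → mem=3 r[T0]=2 [RETRY]
10. LOAD T0 → mem=3 r[T0]=3 [LOAD]
11. CAS T1 → mem=4 r[T1]=3 [OK]
12. CAS T0 → mem=4 r[T0]=3 [RETRY]
13. LOAD T1 → mem=4 r[T1]=4 [LOAD]
14. LOAD T0 → mem=4 r[T0]=4 [LOAD]
15. CAS T1 → mem=5 r[T1]=4 [OK]
16. CAS T0 → mem=5 r[T0]=4 [RETRY]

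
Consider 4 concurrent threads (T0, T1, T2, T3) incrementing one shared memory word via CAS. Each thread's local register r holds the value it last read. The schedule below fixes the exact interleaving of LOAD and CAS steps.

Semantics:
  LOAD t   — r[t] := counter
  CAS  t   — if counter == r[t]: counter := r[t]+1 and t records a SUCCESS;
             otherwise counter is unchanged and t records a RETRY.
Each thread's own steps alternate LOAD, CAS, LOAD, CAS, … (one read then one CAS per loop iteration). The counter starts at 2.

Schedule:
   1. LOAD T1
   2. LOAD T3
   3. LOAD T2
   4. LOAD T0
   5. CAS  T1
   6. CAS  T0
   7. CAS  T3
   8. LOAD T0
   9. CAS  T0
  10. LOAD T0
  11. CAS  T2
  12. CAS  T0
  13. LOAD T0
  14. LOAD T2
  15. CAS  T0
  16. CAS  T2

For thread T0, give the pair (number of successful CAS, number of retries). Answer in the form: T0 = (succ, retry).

T0 = (3, 1)

step 1: T1 LOAD ⇒ load; ctr=2 reg=2
step 2: T3 LOAD ⇒ load; ctr=2 reg=2
step 3: T2 LOAD ⇒ load; ctr=2 reg=2
step 4: T0 LOAD ⇒ load; ctr=2 reg=2
step 5: T1 CAS ⇒ ok; ctr=3 reg=2
step 6: T0 CAS ⇒ retry; ctr=3 reg=2
step 7: T3 CAS ⇒ retry; ctr=3 reg=2
step 8: T0 LOAD ⇒ load; ctr=3 reg=3
step 9: T0 CAS ⇒ ok; ctr=4 reg=3
step 10: T0 LOAD ⇒ load; ctr=4 reg=4
step 11: T2 CAS ⇒ retry; ctr=4 reg=2
step 12: T0 CAS ⇒ ok; ctr=5 reg=4
step 13: T0 LOAD ⇒ load; ctr=5 reg=5
step 14: T2 LOAD ⇒ load; ctr=5 reg=5
step 15: T0 CAS ⇒ ok; ctr=6 reg=5
step 16: T2 CAS ⇒ retry; ctr=6 reg=5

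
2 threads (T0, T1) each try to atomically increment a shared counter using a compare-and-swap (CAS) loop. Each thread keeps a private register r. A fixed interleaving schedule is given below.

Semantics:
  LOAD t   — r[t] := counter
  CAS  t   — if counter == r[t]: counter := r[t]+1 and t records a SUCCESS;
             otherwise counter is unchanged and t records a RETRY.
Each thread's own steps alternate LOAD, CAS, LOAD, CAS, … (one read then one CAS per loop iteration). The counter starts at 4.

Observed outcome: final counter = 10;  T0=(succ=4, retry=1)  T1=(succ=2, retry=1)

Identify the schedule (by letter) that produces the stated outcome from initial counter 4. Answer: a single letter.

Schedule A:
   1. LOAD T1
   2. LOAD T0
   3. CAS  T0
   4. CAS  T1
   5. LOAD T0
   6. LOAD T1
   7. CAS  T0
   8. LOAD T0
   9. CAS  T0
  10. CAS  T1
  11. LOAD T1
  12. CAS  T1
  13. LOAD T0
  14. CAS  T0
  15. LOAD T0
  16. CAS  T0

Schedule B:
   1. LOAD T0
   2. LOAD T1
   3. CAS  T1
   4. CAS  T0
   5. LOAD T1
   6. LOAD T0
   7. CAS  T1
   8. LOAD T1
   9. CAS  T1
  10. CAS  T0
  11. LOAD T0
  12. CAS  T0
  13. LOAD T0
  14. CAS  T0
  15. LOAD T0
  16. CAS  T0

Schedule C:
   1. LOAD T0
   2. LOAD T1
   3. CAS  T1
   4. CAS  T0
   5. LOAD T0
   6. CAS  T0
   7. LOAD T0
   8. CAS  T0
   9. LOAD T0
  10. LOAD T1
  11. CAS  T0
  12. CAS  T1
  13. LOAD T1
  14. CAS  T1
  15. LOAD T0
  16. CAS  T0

C

Run C:
1. LOAD T0 → mem=4 r[T0]=4 [LOAD]
2. LOAD T1 → mem=4 r[T1]=4 [LOAD]
3. CAS T1 → mem=5 r[T1]=4 [OK]
4. CAS T0 → mem=5 r[T0]=4 [RETRY]
5. LOAD T0 → mem=5 r[T0]=5 [LOAD]
6. CAS T0 → mem=6 r[T0]=5 [OK]
7. LOAD T0 → mem=6 r[T0]=6 [LOAD]
8. CAS T0 → mem=7 r[T0]=6 [OK]
9. LOAD T0 → mem=7 r[T0]=7 [LOAD]
10. LOAD T1 → mem=7 r[T1]=7 [LOAD]
11. CAS T0 → mem=8 r[T0]=7 [OK]
12. CAS T1 → mem=8 r[T1]=7 [RETRY]
13. LOAD T1 → mem=8 r[T1]=8 [LOAD]
14. CAS T1 → mem=9 r[T1]=8 [OK]
15. LOAD T0 → mem=9 r[T0]=9 [LOAD]
16. CAS T0 → mem=10 r[T0]=9 [OK]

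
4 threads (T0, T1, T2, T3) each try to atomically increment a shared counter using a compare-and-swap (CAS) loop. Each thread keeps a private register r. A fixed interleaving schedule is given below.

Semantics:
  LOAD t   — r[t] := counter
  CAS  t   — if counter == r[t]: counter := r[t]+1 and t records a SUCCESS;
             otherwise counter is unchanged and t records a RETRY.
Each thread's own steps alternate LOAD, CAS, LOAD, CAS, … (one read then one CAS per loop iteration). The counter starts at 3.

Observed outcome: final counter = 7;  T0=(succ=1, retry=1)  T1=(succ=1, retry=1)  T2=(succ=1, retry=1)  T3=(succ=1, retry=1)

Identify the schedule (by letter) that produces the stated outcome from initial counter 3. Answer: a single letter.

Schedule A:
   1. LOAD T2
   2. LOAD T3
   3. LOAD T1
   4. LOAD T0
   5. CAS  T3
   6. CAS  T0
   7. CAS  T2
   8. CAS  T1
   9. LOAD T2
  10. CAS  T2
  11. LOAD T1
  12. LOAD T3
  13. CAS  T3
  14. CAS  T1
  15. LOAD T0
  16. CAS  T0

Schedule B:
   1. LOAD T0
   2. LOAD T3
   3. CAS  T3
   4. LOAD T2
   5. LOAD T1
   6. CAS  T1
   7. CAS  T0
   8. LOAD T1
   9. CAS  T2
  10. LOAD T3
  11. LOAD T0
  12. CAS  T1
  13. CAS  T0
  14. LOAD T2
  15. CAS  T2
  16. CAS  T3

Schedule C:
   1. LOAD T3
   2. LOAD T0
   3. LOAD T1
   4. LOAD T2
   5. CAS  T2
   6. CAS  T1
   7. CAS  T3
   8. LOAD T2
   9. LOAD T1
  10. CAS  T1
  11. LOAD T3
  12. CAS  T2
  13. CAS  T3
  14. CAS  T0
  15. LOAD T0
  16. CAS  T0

Run C:
[1] T3.load  rd  (counter 3, T3.r 3)
[2] T0.load  rd  (counter 3, T0.r 3)
[3] T1.load  rd  (counter 3, T1.r 3)
[4] T2.load  rd  (counter 3, T2.r 3)
[5] T2.cas  hit  (counter 4, T2.r 3)
[6] T1.cas  miss  (counter 4, T1.r 3)
[7] T3.cas  miss  (counter 4, T3.r 3)
[8] T2.load  rd  (counter 4, T2.r 4)
[9] T1.load  rd  (counter 4, T1.r 4)
[10] T1.cas  hit  (counter 5, T1.r 4)
[11] T3.load  rd  (counter 5, T3.r 5)
[12] T2.cas  miss  (counter 5, T2.r 4)
[13] T3.cas  hit  (counter 6, T3.r 5)
[14] T0.cas  miss  (counter 6, T0.r 3)
[15] T0.load  rd  (counter 6, T0.r 6)
[16] T0.cas  hit  (counter 7, T0.r 6)

C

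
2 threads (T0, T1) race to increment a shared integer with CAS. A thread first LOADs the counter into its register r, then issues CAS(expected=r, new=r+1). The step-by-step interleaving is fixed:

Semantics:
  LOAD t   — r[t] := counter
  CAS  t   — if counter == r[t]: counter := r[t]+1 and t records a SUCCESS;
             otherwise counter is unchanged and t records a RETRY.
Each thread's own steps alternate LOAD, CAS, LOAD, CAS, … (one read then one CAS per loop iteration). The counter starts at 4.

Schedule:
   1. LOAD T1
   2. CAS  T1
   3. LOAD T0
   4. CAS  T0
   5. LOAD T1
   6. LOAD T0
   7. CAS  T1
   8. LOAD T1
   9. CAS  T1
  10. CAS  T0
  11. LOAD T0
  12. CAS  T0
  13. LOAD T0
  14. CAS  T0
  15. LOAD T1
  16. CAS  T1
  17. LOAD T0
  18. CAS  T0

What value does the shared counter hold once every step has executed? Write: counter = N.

1. LOAD T1 → mem=4 r[T1]=4 [LOAD]
2. CAS T1 → mem=5 r[T1]=4 [OK]
3. LOAD T0 → mem=5 r[T0]=5 [LOAD]
4. CAS T0 → mem=6 r[T0]=5 [OK]
5. LOAD T1 → mem=6 r[T1]=6 [LOAD]
6. LOAD T0 → mem=6 r[T0]=6 [LOAD]
7. CAS T1 → mem=7 r[T1]=6 [OK]
8. LOAD T1 → mem=7 r[T1]=7 [LOAD]
9. CAS T1 → mem=8 r[T1]=7 [OK]
10. CAS T0 → mem=8 r[T0]=6 [RETRY]
11. LOAD T0 → mem=8 r[T0]=8 [LOAD]
12. CAS T0 → mem=9 r[T0]=8 [OK]
13. LOAD T0 → mem=9 r[T0]=9 [LOAD]
14. CAS T0 → mem=10 r[T0]=9 [OK]
15. LOAD T1 → mem=10 r[T1]=10 [LOAD]
16. CAS T1 → mem=11 r[T1]=10 [OK]
17. LOAD T0 → mem=11 r[T0]=11 [LOAD]
18. CAS T0 → mem=12 r[T0]=11 [OK]

counter = 12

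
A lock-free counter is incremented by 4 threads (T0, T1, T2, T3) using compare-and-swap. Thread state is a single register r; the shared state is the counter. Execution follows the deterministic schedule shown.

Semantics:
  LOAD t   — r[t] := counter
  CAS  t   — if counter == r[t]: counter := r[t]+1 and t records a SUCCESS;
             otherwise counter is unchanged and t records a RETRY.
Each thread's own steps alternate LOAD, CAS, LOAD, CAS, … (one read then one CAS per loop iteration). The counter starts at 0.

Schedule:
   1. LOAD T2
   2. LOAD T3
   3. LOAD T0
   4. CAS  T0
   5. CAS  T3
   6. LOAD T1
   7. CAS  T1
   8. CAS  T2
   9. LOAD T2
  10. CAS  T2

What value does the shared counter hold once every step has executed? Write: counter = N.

counter = 3

   1) LOAD T2:  M=0  r_T2=0
   2) LOAD T3:  M=0  r_T3=0
   3) LOAD T0:  M=0  r_T0=0
   4) CAS  T0:  M=1  r_T0=0 ✓
   5) CAS  T3:  M=1  r_T3=0 ✗
   6) LOAD T1:  M=1  r_T1=1
   7) CAS  T1:  M=2  r_T1=1 ✓
   8) CAS  T2:  M=2  r_T2=0 ✗
   9) LOAD T2:  M=2  r_T2=2
  10) CAS  T2:  M=3  r_T2=2 ✓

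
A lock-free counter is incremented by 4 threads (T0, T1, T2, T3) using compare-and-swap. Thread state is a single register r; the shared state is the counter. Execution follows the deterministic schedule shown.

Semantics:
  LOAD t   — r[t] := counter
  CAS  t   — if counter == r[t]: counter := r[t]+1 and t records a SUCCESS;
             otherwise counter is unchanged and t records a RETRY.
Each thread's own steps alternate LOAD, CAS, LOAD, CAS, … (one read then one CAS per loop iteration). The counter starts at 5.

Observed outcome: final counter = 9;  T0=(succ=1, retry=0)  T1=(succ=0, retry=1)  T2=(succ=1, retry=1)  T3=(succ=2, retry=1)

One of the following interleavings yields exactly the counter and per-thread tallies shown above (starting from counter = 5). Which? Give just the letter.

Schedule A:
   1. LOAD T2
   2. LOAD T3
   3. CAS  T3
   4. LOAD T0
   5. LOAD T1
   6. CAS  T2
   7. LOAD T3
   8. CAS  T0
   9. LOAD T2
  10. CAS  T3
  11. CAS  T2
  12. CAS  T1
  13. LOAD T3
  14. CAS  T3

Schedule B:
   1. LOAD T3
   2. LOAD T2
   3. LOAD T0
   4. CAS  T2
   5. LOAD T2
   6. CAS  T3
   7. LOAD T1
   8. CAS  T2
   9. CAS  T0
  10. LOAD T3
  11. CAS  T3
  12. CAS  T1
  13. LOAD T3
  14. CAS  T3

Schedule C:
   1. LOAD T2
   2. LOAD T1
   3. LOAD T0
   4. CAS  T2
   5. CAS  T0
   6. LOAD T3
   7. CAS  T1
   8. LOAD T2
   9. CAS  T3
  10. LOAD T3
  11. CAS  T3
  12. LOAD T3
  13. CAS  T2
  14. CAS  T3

Tracing schedule A:
[1] T2.load  rd  (counter 5, T2.r 5)
[2] T3.load  rd  (counter 5, T3.r 5)
[3] T3.cas  hit  (counter 6, T3.r 5)
[4] T0.load  rd  (counter 6, T0.r 6)
[5] T1.load  rd  (counter 6, T1.r 6)
[6] T2.cas  miss  (counter 6, T2.r 5)
[7] T3.load  rd  (counter 6, T3.r 6)
[8] T0.cas  hit  (counter 7, T0.r 6)
[9] T2.load  rd  (counter 7, T2.r 7)
[10] T3.cas  miss  (counter 7, T3.r 6)
[11] T2.cas  hit  (counter 8, T2.r 7)
[12] T1.cas  miss  (counter 8, T1.r 6)
[13] T3.load  rd  (counter 8, T3.r 8)
[14] T3.cas  hit  (counter 9, T3.r 8)

A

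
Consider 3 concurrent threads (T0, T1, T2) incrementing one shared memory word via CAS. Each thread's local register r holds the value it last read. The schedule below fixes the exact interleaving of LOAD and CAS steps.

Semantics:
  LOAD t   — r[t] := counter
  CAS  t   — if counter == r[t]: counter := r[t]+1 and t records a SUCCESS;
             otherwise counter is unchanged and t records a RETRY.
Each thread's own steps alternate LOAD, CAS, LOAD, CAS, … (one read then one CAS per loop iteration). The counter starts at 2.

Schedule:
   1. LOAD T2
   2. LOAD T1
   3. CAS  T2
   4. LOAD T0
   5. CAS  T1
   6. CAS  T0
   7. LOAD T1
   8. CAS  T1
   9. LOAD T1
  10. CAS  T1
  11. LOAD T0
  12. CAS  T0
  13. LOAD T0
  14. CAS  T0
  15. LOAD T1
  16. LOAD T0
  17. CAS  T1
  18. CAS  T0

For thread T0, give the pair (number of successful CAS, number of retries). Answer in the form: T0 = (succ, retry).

T0 = (3, 1)

T2 LOAD — after: cnt=2, r=2 — load
T1 LOAD — after: cnt=2, r=2 — load
T2 CAS — after: cnt=3, r=2 — ok
T0 LOAD — after: cnt=3, r=3 — load
T1 CAS — after: cnt=3, r=2 — retry
T0 CAS — after: cnt=4, r=3 — ok
T1 LOAD — after: cnt=4, r=4 — load
T1 CAS — after: cnt=5, r=4 — ok
T1 LOAD — after: cnt=5, r=5 — load
T1 CAS — after: cnt=6, r=5 — ok
T0 LOAD — after: cnt=6, r=6 — load
T0 CAS — after: cnt=7, r=6 — ok
T0 LOAD — after: cnt=7, r=7 — load
T0 CAS — after: cnt=8, r=7 — ok
T1 LOAD — after: cnt=8, r=8 — load
T0 LOAD — after: cnt=8, r=8 — load
T1 CAS — after: cnt=9, r=8 — ok
T0 CAS — after: cnt=9, r=8 — retry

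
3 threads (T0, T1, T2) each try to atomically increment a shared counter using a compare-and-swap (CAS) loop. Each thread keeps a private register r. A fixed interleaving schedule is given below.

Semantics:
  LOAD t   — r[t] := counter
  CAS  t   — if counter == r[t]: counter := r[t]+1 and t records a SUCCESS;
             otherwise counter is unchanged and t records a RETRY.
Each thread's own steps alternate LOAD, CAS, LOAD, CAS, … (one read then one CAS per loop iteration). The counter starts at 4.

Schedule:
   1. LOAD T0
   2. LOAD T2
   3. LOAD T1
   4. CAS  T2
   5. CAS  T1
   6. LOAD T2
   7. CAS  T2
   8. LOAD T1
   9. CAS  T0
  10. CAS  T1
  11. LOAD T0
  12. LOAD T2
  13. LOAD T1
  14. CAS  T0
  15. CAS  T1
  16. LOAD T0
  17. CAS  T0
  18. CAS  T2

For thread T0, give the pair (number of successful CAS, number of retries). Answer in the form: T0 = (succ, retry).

T0 = (2, 1)

T0 LOAD — after: cnt=4, r=4 — load
T2 LOAD — after: cnt=4, r=4 — load
T1 LOAD — after: cnt=4, r=4 — load
T2 CAS — after: cnt=5, r=4 — ok
T1 CAS — after: cnt=5, r=4 — retry
T2 LOAD — after: cnt=5, r=5 — load
T2 CAS — after: cnt=6, r=5 — ok
T1 LOAD — after: cnt=6, r=6 — load
T0 CAS — after: cnt=6, r=4 — retry
T1 CAS — after: cnt=7, r=6 — ok
T0 LOAD — after: cnt=7, r=7 — load
T2 LOAD — after: cnt=7, r=7 — load
T1 LOAD — after: cnt=7, r=7 — load
T0 CAS — after: cnt=8, r=7 — ok
T1 CAS — after: cnt=8, r=7 — retry
T0 LOAD — after: cnt=8, r=8 — load
T0 CAS — after: cnt=9, r=8 — ok
T2 CAS — after: cnt=9, r=7 — retry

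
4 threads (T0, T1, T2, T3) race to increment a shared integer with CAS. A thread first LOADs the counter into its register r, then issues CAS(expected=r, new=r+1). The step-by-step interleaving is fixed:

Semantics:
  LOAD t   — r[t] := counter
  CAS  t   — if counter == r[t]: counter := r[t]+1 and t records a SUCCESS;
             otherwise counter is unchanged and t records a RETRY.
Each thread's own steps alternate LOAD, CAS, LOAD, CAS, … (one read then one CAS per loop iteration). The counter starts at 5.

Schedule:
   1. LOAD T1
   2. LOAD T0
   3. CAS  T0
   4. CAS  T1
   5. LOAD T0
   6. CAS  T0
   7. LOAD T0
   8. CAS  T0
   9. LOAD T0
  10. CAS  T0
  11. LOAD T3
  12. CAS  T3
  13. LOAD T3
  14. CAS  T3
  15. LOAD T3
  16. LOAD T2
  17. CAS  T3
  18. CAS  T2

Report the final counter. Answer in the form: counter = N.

counter = 12

T1 LOAD — after: cnt=5, r=5 — load
T0 LOAD — after: cnt=5, r=5 — load
T0 CAS — after: cnt=6, r=5 — ok
T1 CAS — after: cnt=6, r=5 — retry
T0 LOAD — after: cnt=6, r=6 — load
T0 CAS — after: cnt=7, r=6 — ok
T0 LOAD — after: cnt=7, r=7 — load
T0 CAS — after: cnt=8, r=7 — ok
T0 LOAD — after: cnt=8, r=8 — load
T0 CAS — after: cnt=9, r=8 — ok
T3 LOAD — after: cnt=9, r=9 — load
T3 CAS — after: cnt=10, r=9 — ok
T3 LOAD — after: cnt=10, r=10 — load
T3 CAS — after: cnt=11, r=10 — ok
T3 LOAD — after: cnt=11, r=11 — load
T2 LOAD — after: cnt=11, r=11 — load
T3 CAS — after: cnt=12, r=11 — ok
T2 CAS — after: cnt=12, r=11 — retry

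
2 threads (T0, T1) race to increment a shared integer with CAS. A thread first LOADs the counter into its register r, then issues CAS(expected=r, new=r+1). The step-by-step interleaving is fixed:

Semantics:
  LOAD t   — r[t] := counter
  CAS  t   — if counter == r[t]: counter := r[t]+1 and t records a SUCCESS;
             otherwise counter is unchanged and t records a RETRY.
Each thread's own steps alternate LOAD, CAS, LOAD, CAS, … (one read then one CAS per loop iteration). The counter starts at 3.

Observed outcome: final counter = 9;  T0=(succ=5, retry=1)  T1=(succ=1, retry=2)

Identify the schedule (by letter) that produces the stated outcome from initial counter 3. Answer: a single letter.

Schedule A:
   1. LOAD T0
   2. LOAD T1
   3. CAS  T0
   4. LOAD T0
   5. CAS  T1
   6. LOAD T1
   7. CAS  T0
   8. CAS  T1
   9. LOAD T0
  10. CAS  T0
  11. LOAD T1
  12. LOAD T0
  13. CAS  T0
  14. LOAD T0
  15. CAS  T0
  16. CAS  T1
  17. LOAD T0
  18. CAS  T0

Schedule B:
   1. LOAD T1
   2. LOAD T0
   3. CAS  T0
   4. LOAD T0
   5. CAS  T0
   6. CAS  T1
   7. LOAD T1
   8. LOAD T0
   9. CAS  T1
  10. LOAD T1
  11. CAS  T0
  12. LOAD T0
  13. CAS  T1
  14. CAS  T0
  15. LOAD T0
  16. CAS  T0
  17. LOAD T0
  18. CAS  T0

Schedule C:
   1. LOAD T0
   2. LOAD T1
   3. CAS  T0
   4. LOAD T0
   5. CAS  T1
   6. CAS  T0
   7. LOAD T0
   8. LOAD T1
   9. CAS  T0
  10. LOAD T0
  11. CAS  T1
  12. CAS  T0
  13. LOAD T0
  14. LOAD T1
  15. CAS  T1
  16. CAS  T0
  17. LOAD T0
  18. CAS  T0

Run C:
1. LOAD T0 → mem=3 r[T0]=3 [LOAD]
2. LOAD T1 → mem=3 r[T1]=3 [LOAD]
3. CAS T0 → mem=4 r[T0]=3 [OK]
4. LOAD T0 → mem=4 r[T0]=4 [LOAD]
5. CAS T1 → mem=4 r[T1]=3 [RETRY]
6. CAS T0 → mem=5 r[T0]=4 [OK]
7. LOAD T0 → mem=5 r[T0]=5 [LOAD]
8. LOAD T1 → mem=5 r[T1]=5 [LOAD]
9. CAS T0 → mem=6 r[T0]=5 [OK]
10. LOAD T0 → mem=6 r[T0]=6 [LOAD]
11. CAS T1 → mem=6 r[T1]=5 [RETRY]
12. CAS T0 → mem=7 r[T0]=6 [OK]
13. LOAD T0 → mem=7 r[T0]=7 [LOAD]
14. LOAD T1 → mem=7 r[T1]=7 [LOAD]
15. CAS T1 → mem=8 r[T1]=7 [OK]
16. CAS T0 → mem=8 r[T0]=7 [RETRY]
17. LOAD T0 → mem=8 r[T0]=8 [LOAD]
18. CAS T0 → mem=9 r[T0]=8 [OK]

C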